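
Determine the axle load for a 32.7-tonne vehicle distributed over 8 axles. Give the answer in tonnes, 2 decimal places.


Load per axle = total weight / number of axles
Load = 32.7 / 8
Load = 4.09 tonnes

4.09


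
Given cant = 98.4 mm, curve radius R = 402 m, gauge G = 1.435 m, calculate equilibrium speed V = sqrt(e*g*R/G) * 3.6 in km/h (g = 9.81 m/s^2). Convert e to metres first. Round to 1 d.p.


Convert cant: e = 98.4 mm = 0.0984 m
V_ms = sqrt(0.0984 * 9.81 * 402 / 1.435)
V_ms = sqrt(270.419657) = 16.4444 m/s
V = 16.4444 * 3.6 = 59.2 km/h

59.2


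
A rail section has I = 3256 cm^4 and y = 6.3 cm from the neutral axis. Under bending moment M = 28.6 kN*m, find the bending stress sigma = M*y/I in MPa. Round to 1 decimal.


Convert units:
M = 28.6 kN*m = 28600000 N*mm
y = 6.3 cm = 63 mm
I = 3256 cm^4 = 32560000 mm^4
sigma = 28600000 * 63 / 32560000
sigma = 55.3 MPa

55.3


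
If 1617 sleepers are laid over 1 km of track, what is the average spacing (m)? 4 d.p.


Spacing = 1000 m / number of sleepers
Spacing = 1000 / 1617
Spacing = 0.6184 m

0.6184


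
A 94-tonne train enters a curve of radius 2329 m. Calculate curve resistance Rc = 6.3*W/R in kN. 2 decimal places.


Rc = 6.3 * W / R
Rc = 6.3 * 94 / 2329
Rc = 592.2 / 2329
Rc = 0.25 kN

0.25


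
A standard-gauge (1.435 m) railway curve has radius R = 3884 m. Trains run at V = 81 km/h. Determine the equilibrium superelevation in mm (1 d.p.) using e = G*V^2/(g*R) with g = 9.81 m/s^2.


Convert speed: V = 81 / 3.6 = 22.5 m/s
Apply formula: e = 1.435 * 22.5^2 / (9.81 * 3884)
e = 1.435 * 506.25 / 38102.04
e = 0.019066 m = 19.1 mm

19.1


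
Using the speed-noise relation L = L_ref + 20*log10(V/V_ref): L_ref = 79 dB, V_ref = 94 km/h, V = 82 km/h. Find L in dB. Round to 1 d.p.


V/V_ref = 82 / 94 = 0.87234
log10(0.87234) = -0.059314
20 * -0.059314 = -1.1863
L = 79 + -1.1863 = 77.8 dB

77.8


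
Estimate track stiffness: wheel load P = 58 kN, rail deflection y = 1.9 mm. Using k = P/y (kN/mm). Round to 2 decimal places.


Track stiffness k = P / y
k = 58 / 1.9
k = 30.53 kN/mm

30.53


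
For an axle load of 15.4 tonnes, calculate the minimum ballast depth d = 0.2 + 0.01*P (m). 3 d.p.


d = 0.2 + 0.01 * 15.4
d = 0.2 + 0.154
d = 0.354 m

0.354


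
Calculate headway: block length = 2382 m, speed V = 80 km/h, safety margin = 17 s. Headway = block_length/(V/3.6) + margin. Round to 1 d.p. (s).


V = 80 / 3.6 = 22.2222 m/s
Block traversal time = 2382 / 22.2222 = 107.19 s
Headway = 107.19 + 17
Headway = 124.2 s

124.2


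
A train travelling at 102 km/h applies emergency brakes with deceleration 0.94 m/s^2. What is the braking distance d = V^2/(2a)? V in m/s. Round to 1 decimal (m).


Convert speed: V = 102 / 3.6 = 28.3333 m/s
V^2 = 802.7778
d = 802.7778 / (2 * 0.94)
d = 802.7778 / 1.88
d = 427.0 m

427.0


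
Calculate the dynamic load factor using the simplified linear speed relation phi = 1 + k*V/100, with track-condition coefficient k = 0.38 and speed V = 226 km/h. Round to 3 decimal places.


phi = 1 + k * V / 100
phi = 1 + 0.38 * 226 / 100
phi = 1 + 0.8588
phi = 1.859

1.859


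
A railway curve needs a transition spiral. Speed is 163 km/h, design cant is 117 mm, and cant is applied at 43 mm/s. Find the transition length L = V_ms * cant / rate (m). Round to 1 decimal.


Convert speed: V = 163 / 3.6 = 45.2778 m/s
L = 45.2778 * 117 / 43
L = 5297.5 / 43
L = 123.2 m

123.2


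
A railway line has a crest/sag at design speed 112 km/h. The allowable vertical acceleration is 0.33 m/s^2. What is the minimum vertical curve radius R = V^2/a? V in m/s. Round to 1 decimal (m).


Convert speed: V = 112 / 3.6 = 31.1111 m/s
V^2 = 967.9012 m^2/s^2
R_v = 967.9012 / 0.33
R_v = 2933.0 m

2933.0


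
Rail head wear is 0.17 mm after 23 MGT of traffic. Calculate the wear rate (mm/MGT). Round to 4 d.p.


Wear rate = total wear / cumulative tonnage
Rate = 0.17 / 23
Rate = 0.0074 mm/MGT

0.0074


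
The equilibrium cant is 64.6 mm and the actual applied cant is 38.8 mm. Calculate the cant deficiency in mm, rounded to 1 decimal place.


Cant deficiency = equilibrium cant - actual cant
CD = 64.6 - 38.8
CD = 25.8 mm

25.8


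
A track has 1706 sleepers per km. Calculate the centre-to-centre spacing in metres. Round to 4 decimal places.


Spacing = 1000 m / number of sleepers
Spacing = 1000 / 1706
Spacing = 0.5862 m

0.5862


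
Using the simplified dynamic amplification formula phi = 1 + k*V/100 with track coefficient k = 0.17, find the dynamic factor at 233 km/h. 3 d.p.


phi = 1 + k * V / 100
phi = 1 + 0.17 * 233 / 100
phi = 1 + 0.3961
phi = 1.396

1.396


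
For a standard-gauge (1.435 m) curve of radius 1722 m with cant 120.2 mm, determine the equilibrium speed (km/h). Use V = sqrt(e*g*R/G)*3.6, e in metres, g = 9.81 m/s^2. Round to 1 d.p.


Convert cant: e = 120.2 mm = 0.1202 m
V_ms = sqrt(0.1202 * 9.81 * 1722 / 1.435)
V_ms = sqrt(1414.9944) = 37.6164 m/s
V = 37.6164 * 3.6 = 135.4 km/h

135.4


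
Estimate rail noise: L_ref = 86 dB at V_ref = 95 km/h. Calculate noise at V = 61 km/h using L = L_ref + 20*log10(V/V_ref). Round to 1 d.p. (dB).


V/V_ref = 61 / 95 = 0.642105
log10(0.642105) = -0.192394
20 * -0.192394 = -3.8479
L = 86 + -3.8479 = 82.2 dB

82.2


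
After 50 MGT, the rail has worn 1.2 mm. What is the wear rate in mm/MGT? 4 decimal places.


Wear rate = total wear / cumulative tonnage
Rate = 1.2 / 50
Rate = 0.0240 mm/MGT

0.0240


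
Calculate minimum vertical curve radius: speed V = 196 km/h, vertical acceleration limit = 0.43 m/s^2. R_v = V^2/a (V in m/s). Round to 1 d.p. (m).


Convert speed: V = 196 / 3.6 = 54.4444 m/s
V^2 = 2964.1975 m^2/s^2
R_v = 2964.1975 / 0.43
R_v = 6893.5 m

6893.5


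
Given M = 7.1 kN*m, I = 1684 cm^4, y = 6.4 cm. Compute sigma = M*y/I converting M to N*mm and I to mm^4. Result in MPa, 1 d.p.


Convert units:
M = 7.1 kN*m = 7100000 N*mm
y = 6.4 cm = 64 mm
I = 1684 cm^4 = 16840000 mm^4
sigma = 7100000 * 64 / 16840000
sigma = 27.0 MPa

27.0


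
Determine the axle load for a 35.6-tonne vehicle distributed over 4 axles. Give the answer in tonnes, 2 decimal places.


Load per axle = total weight / number of axles
Load = 35.6 / 4
Load = 8.90 tonnes

8.90


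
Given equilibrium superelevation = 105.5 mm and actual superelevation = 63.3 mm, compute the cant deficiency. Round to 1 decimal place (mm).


Cant deficiency = equilibrium cant - actual cant
CD = 105.5 - 63.3
CD = 42.2 mm

42.2


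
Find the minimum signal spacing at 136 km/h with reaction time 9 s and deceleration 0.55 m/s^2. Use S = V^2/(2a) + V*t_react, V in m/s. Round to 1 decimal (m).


V = 136 / 3.6 = 37.7778 m/s
Braking distance = 37.7778^2 / (2*0.55) = 1297.4186 m
Sighting distance = 37.7778 * 9 = 340.0 m
S = 1297.4186 + 340.0 = 1637.4 m

1637.4


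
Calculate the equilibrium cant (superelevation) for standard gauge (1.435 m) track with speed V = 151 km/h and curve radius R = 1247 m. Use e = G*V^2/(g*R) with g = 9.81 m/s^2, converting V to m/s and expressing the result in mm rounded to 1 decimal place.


Convert speed: V = 151 / 3.6 = 41.9444 m/s
Apply formula: e = 1.435 * 41.9444^2 / (9.81 * 1247)
e = 1.435 * 1759.3364 / 12233.07
e = 0.206379 m = 206.4 mm

206.4


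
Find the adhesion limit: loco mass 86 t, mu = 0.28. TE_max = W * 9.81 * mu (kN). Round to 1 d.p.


TE_max = W * g * mu
TE_max = 86 * 9.81 * 0.28
TE_max = 843.66 * 0.28
TE_max = 236.2 kN

236.2


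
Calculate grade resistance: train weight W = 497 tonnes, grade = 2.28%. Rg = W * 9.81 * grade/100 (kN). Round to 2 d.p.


Rg = W * 9.81 * grade / 100
Rg = 497 * 9.81 * 2.28 / 100
Rg = 4875.57 * 0.0228
Rg = 111.16 kN

111.16


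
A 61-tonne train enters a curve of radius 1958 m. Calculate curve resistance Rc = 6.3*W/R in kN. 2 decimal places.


Rc = 6.3 * W / R
Rc = 6.3 * 61 / 1958
Rc = 384.3 / 1958
Rc = 0.20 kN

0.20


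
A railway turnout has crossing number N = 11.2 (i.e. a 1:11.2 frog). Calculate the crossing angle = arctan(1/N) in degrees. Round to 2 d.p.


1/N = 1/11.2 = 0.089286
angle = arctan(0.089286) = 0.08905 rad
angle = 0.08905 * 180/pi = 5.10 degrees

5.10


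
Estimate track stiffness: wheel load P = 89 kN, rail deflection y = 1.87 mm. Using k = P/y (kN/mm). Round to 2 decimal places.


Track stiffness k = P / y
k = 89 / 1.87
k = 47.59 kN/mm

47.59


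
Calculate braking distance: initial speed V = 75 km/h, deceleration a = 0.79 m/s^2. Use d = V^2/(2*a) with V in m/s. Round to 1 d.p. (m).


Convert speed: V = 75 / 3.6 = 20.8333 m/s
V^2 = 434.0278
d = 434.0278 / (2 * 0.79)
d = 434.0278 / 1.58
d = 274.7 m

274.7


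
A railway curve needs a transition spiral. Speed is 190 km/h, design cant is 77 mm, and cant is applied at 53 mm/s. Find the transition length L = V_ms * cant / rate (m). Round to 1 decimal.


Convert speed: V = 190 / 3.6 = 52.7778 m/s
L = 52.7778 * 77 / 53
L = 4063.8889 / 53
L = 76.7 m

76.7


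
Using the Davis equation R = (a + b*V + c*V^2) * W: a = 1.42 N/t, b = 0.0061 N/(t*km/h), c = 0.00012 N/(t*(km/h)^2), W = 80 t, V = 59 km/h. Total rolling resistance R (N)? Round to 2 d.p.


b*V = 0.0061 * 59 = 0.3599
c*V^2 = 0.00012 * 3481 = 0.41772
R_per_t = 1.42 + 0.3599 + 0.41772 = 2.19762 N/t
R_total = 2.19762 * 80 = 175.81 N

175.81


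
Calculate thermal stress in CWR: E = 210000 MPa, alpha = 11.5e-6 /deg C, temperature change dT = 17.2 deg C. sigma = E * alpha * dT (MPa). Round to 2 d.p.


sigma = E * alpha * dT
sigma = 210000 * 11.5e-6 * 17.2
sigma = 2.415 * 17.2
sigma = 41.54 MPa

41.54


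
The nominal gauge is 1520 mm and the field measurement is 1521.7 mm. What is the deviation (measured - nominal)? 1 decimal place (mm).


Deviation = measured - nominal
Deviation = 1521.7 - 1520
Deviation = 1.7 mm

1.7


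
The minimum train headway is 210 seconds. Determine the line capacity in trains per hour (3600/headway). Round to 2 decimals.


Capacity = 3600 / headway
Capacity = 3600 / 210
Capacity = 17.14 trains/hour

17.14


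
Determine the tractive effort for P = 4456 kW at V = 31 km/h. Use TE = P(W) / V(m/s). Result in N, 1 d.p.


Convert: P = 4456 kW = 4456000 W
V = 31 / 3.6 = 8.6111 m/s
TE = 4456000 / 8.6111
TE = 517471.0 N

517471.0


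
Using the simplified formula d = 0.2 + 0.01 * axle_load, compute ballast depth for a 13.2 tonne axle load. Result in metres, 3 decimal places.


d = 0.2 + 0.01 * 13.2
d = 0.2 + 0.132
d = 0.332 m

0.332


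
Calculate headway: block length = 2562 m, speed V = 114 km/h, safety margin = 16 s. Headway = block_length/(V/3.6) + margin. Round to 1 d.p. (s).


V = 114 / 3.6 = 31.6667 m/s
Block traversal time = 2562 / 31.6667 = 80.9053 s
Headway = 80.9053 + 16
Headway = 96.9 s

96.9


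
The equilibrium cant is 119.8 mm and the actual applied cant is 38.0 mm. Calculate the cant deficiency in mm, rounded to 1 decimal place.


Cant deficiency = equilibrium cant - actual cant
CD = 119.8 - 38.0
CD = 81.8 mm

81.8


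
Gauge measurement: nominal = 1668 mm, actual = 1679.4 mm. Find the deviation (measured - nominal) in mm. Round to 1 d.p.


Deviation = measured - nominal
Deviation = 1679.4 - 1668
Deviation = 11.4 mm

11.4


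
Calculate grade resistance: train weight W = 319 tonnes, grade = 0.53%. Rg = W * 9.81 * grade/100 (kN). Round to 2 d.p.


Rg = W * 9.81 * grade / 100
Rg = 319 * 9.81 * 0.53 / 100
Rg = 3129.39 * 0.0053
Rg = 16.59 kN

16.59


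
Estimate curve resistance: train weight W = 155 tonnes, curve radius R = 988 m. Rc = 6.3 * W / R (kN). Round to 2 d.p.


Rc = 6.3 * W / R
Rc = 6.3 * 155 / 988
Rc = 976.5 / 988
Rc = 0.99 kN

0.99


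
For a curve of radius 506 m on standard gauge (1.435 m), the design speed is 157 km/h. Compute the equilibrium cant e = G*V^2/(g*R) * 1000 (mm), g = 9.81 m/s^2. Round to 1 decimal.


Convert speed: V = 157 / 3.6 = 43.6111 m/s
Apply formula: e = 1.435 * 43.6111^2 / (9.81 * 506)
e = 1.435 * 1901.929 / 4963.86
e = 0.549828 m = 549.8 mm

549.8


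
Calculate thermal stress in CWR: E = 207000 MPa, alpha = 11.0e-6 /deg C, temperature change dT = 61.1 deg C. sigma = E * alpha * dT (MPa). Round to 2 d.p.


sigma = E * alpha * dT
sigma = 207000 * 11.0e-6 * 61.1
sigma = 2.277 * 61.1
sigma = 139.12 MPa

139.12


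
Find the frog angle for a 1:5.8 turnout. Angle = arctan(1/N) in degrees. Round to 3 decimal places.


1/N = 1/5.8 = 0.172414
angle = arctan(0.172414) = 0.170735 rad
angle = 0.170735 * 180/pi = 9.782 degrees

9.782


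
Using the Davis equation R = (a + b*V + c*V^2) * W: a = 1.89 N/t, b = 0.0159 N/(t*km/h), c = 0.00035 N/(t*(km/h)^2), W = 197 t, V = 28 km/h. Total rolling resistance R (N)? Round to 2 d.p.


b*V = 0.0159 * 28 = 0.4452
c*V^2 = 0.00035 * 784 = 0.2744
R_per_t = 1.89 + 0.4452 + 0.2744 = 2.6096 N/t
R_total = 2.6096 * 197 = 514.09 N

514.09


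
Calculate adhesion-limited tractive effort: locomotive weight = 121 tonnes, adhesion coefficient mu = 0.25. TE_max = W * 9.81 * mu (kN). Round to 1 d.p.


TE_max = W * g * mu
TE_max = 121 * 9.81 * 0.25
TE_max = 1187.01 * 0.25
TE_max = 296.8 kN

296.8


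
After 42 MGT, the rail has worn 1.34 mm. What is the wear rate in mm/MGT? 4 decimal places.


Wear rate = total wear / cumulative tonnage
Rate = 1.34 / 42
Rate = 0.0319 mm/MGT

0.0319


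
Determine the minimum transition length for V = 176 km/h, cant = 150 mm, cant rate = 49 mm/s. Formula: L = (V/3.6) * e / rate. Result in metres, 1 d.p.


Convert speed: V = 176 / 3.6 = 48.8889 m/s
L = 48.8889 * 150 / 49
L = 7333.3333 / 49
L = 149.7 m

149.7


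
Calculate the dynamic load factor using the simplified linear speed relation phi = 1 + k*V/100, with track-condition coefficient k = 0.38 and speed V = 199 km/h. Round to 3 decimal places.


phi = 1 + k * V / 100
phi = 1 + 0.38 * 199 / 100
phi = 1 + 0.7562
phi = 1.756

1.756


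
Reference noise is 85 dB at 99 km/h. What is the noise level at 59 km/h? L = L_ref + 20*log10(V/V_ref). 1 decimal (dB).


V/V_ref = 59 / 99 = 0.59596
log10(0.59596) = -0.224783
20 * -0.224783 = -4.4957
L = 85 + -4.4957 = 80.5 dB

80.5


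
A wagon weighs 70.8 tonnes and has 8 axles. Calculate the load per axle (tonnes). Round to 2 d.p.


Load per axle = total weight / number of axles
Load = 70.8 / 8
Load = 8.85 tonnes

8.85


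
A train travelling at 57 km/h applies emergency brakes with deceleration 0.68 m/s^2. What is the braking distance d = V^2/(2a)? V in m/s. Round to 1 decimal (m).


Convert speed: V = 57 / 3.6 = 15.8333 m/s
V^2 = 250.6944
d = 250.6944 / (2 * 0.68)
d = 250.6944 / 1.36
d = 184.3 m

184.3


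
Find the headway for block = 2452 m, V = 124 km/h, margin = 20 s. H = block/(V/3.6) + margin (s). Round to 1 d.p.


V = 124 / 3.6 = 34.4444 m/s
Block traversal time = 2452 / 34.4444 = 71.1871 s
Headway = 71.1871 + 20
Headway = 91.2 s

91.2


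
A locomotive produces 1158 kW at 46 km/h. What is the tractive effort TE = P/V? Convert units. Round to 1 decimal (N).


Convert: P = 1158 kW = 1158000 W
V = 46 / 3.6 = 12.7778 m/s
TE = 1158000 / 12.7778
TE = 90626.1 N

90626.1


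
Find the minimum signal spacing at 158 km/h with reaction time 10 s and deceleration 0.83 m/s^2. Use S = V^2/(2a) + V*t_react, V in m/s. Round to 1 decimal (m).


V = 158 / 3.6 = 43.8889 m/s
Braking distance = 43.8889^2 / (2*0.83) = 1160.3823 m
Sighting distance = 43.8889 * 10 = 438.8889 m
S = 1160.3823 + 438.8889 = 1599.3 m

1599.3


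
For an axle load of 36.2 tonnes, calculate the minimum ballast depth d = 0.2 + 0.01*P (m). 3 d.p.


d = 0.2 + 0.01 * 36.2
d = 0.2 + 0.362
d = 0.562 m

0.562


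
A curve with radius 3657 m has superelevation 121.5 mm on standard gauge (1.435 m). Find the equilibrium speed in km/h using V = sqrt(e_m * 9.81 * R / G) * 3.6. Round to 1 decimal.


Convert cant: e = 121.5 mm = 0.1215 m
V_ms = sqrt(0.1215 * 9.81 * 3657 / 1.435)
V_ms = sqrt(3037.514394) = 55.1136 m/s
V = 55.1136 * 3.6 = 198.4 km/h

198.4


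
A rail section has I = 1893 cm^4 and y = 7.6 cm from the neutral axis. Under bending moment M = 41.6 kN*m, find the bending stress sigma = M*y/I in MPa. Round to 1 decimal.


Convert units:
M = 41.6 kN*m = 41600000 N*mm
y = 7.6 cm = 76 mm
I = 1893 cm^4 = 18930000 mm^4
sigma = 41600000 * 76 / 18930000
sigma = 167.0 MPa

167.0


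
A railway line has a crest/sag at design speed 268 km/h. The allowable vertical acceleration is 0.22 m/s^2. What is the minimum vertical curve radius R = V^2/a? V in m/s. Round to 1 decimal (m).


Convert speed: V = 268 / 3.6 = 74.4444 m/s
V^2 = 5541.9753 m^2/s^2
R_v = 5541.9753 / 0.22
R_v = 25190.8 m

25190.8


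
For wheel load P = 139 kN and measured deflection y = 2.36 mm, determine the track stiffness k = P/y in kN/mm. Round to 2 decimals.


Track stiffness k = P / y
k = 139 / 2.36
k = 58.90 kN/mm

58.90


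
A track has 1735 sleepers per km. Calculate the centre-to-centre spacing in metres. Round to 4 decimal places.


Spacing = 1000 m / number of sleepers
Spacing = 1000 / 1735
Spacing = 0.5764 m

0.5764


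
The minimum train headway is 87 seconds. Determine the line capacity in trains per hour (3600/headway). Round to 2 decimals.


Capacity = 3600 / headway
Capacity = 3600 / 87
Capacity = 41.38 trains/hour

41.38


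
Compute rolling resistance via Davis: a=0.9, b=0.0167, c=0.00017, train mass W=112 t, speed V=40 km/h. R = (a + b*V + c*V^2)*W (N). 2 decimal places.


b*V = 0.0167 * 40 = 0.668
c*V^2 = 0.00017 * 1600 = 0.272
R_per_t = 0.9 + 0.668 + 0.272 = 1.84 N/t
R_total = 1.84 * 112 = 206.08 N

206.08


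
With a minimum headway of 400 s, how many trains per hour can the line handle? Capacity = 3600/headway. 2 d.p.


Capacity = 3600 / headway
Capacity = 3600 / 400
Capacity = 9.00 trains/hour

9.00


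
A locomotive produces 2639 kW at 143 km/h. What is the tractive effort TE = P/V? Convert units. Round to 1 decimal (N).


Convert: P = 2639 kW = 2639000 W
V = 143 / 3.6 = 39.7222 m/s
TE = 2639000 / 39.7222
TE = 66436.4 N

66436.4


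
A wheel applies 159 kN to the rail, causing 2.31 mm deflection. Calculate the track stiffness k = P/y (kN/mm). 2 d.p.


Track stiffness k = P / y
k = 159 / 2.31
k = 68.83 kN/mm

68.83


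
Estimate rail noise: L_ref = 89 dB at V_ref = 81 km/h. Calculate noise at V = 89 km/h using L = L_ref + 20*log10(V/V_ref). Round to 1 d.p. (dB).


V/V_ref = 89 / 81 = 1.098765
log10(1.098765) = 0.040905
20 * 0.040905 = 0.8181
L = 89 + 0.8181 = 89.8 dB

89.8


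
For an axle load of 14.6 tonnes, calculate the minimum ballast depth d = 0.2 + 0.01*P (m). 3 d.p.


d = 0.2 + 0.01 * 14.6
d = 0.2 + 0.146
d = 0.346 m

0.346


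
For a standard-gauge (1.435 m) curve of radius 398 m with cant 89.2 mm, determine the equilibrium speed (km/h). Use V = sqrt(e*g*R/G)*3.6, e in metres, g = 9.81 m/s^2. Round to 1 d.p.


Convert cant: e = 89.2 mm = 0.0892 m
V_ms = sqrt(0.0892 * 9.81 * 398 / 1.435)
V_ms = sqrt(242.697349) = 15.5787 m/s
V = 15.5787 * 3.6 = 56.1 km/h

56.1


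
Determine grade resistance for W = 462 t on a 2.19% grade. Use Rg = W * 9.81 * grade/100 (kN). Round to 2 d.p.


Rg = W * 9.81 * grade / 100
Rg = 462 * 9.81 * 2.19 / 100
Rg = 4532.22 * 0.0219
Rg = 99.26 kN

99.26


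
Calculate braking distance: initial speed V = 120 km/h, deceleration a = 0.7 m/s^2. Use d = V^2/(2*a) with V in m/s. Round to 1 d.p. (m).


Convert speed: V = 120 / 3.6 = 33.3333 m/s
V^2 = 1111.1111
d = 1111.1111 / (2 * 0.7)
d = 1111.1111 / 1.4
d = 793.7 m

793.7


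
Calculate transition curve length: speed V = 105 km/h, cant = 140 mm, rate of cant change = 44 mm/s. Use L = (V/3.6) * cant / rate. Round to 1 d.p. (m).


Convert speed: V = 105 / 3.6 = 29.1667 m/s
L = 29.1667 * 140 / 44
L = 4083.3333 / 44
L = 92.8 m

92.8


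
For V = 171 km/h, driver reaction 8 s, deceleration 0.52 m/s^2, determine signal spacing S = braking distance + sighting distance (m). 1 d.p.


V = 171 / 3.6 = 47.5 m/s
Braking distance = 47.5^2 / (2*0.52) = 2169.4712 m
Sighting distance = 47.5 * 8 = 380.0 m
S = 2169.4712 + 380.0 = 2549.5 m

2549.5


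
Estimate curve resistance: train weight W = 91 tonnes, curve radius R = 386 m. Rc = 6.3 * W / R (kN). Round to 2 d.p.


Rc = 6.3 * W / R
Rc = 6.3 * 91 / 386
Rc = 573.3 / 386
Rc = 1.49 kN

1.49


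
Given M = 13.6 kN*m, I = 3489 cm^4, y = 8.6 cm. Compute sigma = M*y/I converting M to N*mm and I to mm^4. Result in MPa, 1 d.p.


Convert units:
M = 13.6 kN*m = 13600000 N*mm
y = 8.6 cm = 86 mm
I = 3489 cm^4 = 34890000 mm^4
sigma = 13600000 * 86 / 34890000
sigma = 33.5 MPa

33.5


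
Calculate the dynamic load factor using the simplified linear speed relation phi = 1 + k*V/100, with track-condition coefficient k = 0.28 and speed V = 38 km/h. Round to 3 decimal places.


phi = 1 + k * V / 100
phi = 1 + 0.28 * 38 / 100
phi = 1 + 0.1064
phi = 1.106

1.106


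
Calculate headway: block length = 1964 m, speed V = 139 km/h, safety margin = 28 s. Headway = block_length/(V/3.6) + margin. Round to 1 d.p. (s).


V = 139 / 3.6 = 38.6111 m/s
Block traversal time = 1964 / 38.6111 = 50.8662 s
Headway = 50.8662 + 28
Headway = 78.9 s

78.9


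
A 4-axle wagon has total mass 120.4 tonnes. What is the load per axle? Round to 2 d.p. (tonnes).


Load per axle = total weight / number of axles
Load = 120.4 / 4
Load = 30.10 tonnes

30.10


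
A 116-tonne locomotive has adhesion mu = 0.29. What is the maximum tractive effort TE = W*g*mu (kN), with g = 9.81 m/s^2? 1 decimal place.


TE_max = W * g * mu
TE_max = 116 * 9.81 * 0.29
TE_max = 1137.96 * 0.29
TE_max = 330.0 kN

330.0


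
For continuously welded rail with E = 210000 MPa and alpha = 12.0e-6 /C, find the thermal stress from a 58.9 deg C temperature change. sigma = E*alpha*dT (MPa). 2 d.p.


sigma = E * alpha * dT
sigma = 210000 * 12.0e-6 * 58.9
sigma = 2.52 * 58.9
sigma = 148.43 MPa

148.43


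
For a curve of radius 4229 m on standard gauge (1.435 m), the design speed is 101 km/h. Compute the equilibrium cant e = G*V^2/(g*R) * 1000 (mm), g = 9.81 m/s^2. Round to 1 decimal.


Convert speed: V = 101 / 3.6 = 28.0556 m/s
Apply formula: e = 1.435 * 28.0556^2 / (9.81 * 4229)
e = 1.435 * 787.1142 / 41486.49
e = 0.027226 m = 27.2 mm

27.2


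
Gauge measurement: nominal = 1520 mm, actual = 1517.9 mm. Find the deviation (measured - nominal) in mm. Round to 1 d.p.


Deviation = measured - nominal
Deviation = 1517.9 - 1520
Deviation = -2.1 mm

-2.1


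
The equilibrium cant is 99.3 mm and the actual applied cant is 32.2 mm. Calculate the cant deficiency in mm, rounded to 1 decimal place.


Cant deficiency = equilibrium cant - actual cant
CD = 99.3 - 32.2
CD = 67.1 mm

67.1


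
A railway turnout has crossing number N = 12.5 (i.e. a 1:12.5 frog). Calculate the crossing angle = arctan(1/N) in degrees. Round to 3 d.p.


1/N = 1/12.5 = 0.08
angle = arctan(0.08) = 0.07983 rad
angle = 0.07983 * 180/pi = 4.574 degrees

4.574


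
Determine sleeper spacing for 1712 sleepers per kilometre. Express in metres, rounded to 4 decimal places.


Spacing = 1000 m / number of sleepers
Spacing = 1000 / 1712
Spacing = 0.5841 m

0.5841


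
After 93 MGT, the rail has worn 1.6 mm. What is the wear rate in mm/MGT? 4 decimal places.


Wear rate = total wear / cumulative tonnage
Rate = 1.6 / 93
Rate = 0.0172 mm/MGT

0.0172


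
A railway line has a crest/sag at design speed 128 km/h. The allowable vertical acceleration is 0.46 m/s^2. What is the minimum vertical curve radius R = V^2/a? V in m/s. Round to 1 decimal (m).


Convert speed: V = 128 / 3.6 = 35.5556 m/s
V^2 = 1264.1975 m^2/s^2
R_v = 1264.1975 / 0.46
R_v = 2748.3 m

2748.3


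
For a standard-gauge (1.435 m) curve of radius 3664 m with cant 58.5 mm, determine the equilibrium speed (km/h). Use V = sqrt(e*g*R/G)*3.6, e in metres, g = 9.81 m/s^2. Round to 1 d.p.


Convert cant: e = 58.5 mm = 0.0585 m
V_ms = sqrt(0.0585 * 9.81 * 3664 / 1.435)
V_ms = sqrt(1465.306369) = 38.2793 m/s
V = 38.2793 * 3.6 = 137.8 km/h

137.8


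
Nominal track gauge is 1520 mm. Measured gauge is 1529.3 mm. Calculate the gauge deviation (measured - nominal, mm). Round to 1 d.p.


Deviation = measured - nominal
Deviation = 1529.3 - 1520
Deviation = 9.3 mm

9.3


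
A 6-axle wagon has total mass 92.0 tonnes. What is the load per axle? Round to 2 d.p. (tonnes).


Load per axle = total weight / number of axles
Load = 92.0 / 6
Load = 15.33 tonnes

15.33


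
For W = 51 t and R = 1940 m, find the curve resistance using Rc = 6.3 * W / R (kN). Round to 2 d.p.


Rc = 6.3 * W / R
Rc = 6.3 * 51 / 1940
Rc = 321.3 / 1940
Rc = 0.17 kN

0.17


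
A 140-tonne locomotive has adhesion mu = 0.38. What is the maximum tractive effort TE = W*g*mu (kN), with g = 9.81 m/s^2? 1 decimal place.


TE_max = W * g * mu
TE_max = 140 * 9.81 * 0.38
TE_max = 1373.4 * 0.38
TE_max = 521.9 kN

521.9


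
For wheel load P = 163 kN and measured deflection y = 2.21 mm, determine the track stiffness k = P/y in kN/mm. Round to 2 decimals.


Track stiffness k = P / y
k = 163 / 2.21
k = 73.76 kN/mm

73.76


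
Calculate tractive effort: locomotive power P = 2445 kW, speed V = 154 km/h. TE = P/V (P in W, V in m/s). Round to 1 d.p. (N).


Convert: P = 2445 kW = 2445000 W
V = 154 / 3.6 = 42.7778 m/s
TE = 2445000 / 42.7778
TE = 57155.8 N

57155.8


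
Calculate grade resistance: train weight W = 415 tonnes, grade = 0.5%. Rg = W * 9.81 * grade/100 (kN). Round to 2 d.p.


Rg = W * 9.81 * grade / 100
Rg = 415 * 9.81 * 0.5 / 100
Rg = 4071.15 * 0.005
Rg = 20.36 kN

20.36


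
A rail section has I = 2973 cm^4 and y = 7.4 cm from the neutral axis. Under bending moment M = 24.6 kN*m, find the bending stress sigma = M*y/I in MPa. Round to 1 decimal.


Convert units:
M = 24.6 kN*m = 24600000 N*mm
y = 7.4 cm = 74 mm
I = 2973 cm^4 = 29730000 mm^4
sigma = 24600000 * 74 / 29730000
sigma = 61.2 MPa

61.2


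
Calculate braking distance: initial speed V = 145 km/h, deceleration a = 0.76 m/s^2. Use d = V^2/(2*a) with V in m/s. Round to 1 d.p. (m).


Convert speed: V = 145 / 3.6 = 40.2778 m/s
V^2 = 1622.2994
d = 1622.2994 / (2 * 0.76)
d = 1622.2994 / 1.52
d = 1067.3 m

1067.3


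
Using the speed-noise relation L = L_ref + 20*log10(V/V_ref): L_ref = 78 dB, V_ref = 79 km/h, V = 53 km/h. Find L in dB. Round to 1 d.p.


V/V_ref = 53 / 79 = 0.670886
log10(0.670886) = -0.173351
20 * -0.173351 = -3.467
L = 78 + -3.467 = 74.5 dB

74.5


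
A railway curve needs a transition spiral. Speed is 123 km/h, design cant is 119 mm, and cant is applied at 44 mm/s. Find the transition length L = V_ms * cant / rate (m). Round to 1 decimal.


Convert speed: V = 123 / 3.6 = 34.1667 m/s
L = 34.1667 * 119 / 44
L = 4065.8333 / 44
L = 92.4 m

92.4


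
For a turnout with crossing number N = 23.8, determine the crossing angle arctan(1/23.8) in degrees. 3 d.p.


1/N = 1/23.8 = 0.042017
angle = arctan(0.042017) = 0.041992 rad
angle = 0.041992 * 180/pi = 2.406 degrees

2.406


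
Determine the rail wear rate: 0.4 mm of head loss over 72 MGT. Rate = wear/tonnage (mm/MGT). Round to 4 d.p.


Wear rate = total wear / cumulative tonnage
Rate = 0.4 / 72
Rate = 0.0056 mm/MGT

0.0056


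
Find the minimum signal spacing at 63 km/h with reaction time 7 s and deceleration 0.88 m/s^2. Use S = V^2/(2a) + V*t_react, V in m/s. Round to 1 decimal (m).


V = 63 / 3.6 = 17.5 m/s
Braking distance = 17.5^2 / (2*0.88) = 174.0057 m
Sighting distance = 17.5 * 7 = 122.5 m
S = 174.0057 + 122.5 = 296.5 m

296.5


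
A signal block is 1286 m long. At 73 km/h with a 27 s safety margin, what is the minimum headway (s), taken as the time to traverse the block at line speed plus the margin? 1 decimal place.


V = 73 / 3.6 = 20.2778 m/s
Block traversal time = 1286 / 20.2778 = 63.4192 s
Headway = 63.4192 + 27
Headway = 90.4 s

90.4


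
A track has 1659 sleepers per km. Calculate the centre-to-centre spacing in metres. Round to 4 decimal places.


Spacing = 1000 m / number of sleepers
Spacing = 1000 / 1659
Spacing = 0.6028 m

0.6028


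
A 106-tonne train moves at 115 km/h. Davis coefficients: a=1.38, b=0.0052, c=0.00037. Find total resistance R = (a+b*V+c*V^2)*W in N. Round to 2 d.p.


b*V = 0.0052 * 115 = 0.598
c*V^2 = 0.00037 * 13225 = 4.89325
R_per_t = 1.38 + 0.598 + 4.89325 = 6.87125 N/t
R_total = 6.87125 * 106 = 728.35 N

728.35


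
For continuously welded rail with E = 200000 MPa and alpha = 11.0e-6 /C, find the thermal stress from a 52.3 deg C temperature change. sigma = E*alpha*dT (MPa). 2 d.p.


sigma = E * alpha * dT
sigma = 200000 * 11.0e-6 * 52.3
sigma = 2.2 * 52.3
sigma = 115.06 MPa

115.06


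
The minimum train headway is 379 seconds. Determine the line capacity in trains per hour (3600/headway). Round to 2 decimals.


Capacity = 3600 / headway
Capacity = 3600 / 379
Capacity = 9.50 trains/hour

9.50


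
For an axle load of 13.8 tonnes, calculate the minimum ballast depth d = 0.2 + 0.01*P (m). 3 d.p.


d = 0.2 + 0.01 * 13.8
d = 0.2 + 0.138
d = 0.338 m

0.338


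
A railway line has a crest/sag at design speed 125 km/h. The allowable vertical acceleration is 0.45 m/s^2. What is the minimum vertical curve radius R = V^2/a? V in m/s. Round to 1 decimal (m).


Convert speed: V = 125 / 3.6 = 34.7222 m/s
V^2 = 1205.6327 m^2/s^2
R_v = 1205.6327 / 0.45
R_v = 2679.2 m

2679.2


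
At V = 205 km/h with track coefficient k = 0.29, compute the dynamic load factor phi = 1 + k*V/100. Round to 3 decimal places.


phi = 1 + k * V / 100
phi = 1 + 0.29 * 205 / 100
phi = 1 + 0.5945
phi = 1.595

1.595


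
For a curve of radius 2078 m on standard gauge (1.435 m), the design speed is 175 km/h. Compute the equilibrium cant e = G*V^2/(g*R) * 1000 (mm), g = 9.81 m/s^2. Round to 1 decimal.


Convert speed: V = 175 / 3.6 = 48.6111 m/s
Apply formula: e = 1.435 * 48.6111^2 / (9.81 * 2078)
e = 1.435 * 2363.0401 / 20385.18
e = 0.166345 m = 166.3 mm

166.3


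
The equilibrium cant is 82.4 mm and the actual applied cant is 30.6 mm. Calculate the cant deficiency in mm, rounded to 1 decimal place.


Cant deficiency = equilibrium cant - actual cant
CD = 82.4 - 30.6
CD = 51.8 mm

51.8


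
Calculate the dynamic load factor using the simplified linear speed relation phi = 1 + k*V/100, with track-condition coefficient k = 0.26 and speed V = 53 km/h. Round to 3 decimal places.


phi = 1 + k * V / 100
phi = 1 + 0.26 * 53 / 100
phi = 1 + 0.1378
phi = 1.138

1.138


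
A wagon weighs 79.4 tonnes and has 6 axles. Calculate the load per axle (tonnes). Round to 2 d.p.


Load per axle = total weight / number of axles
Load = 79.4 / 6
Load = 13.23 tonnes

13.23


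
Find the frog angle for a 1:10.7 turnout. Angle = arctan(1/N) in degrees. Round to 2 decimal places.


1/N = 1/10.7 = 0.093458
angle = arctan(0.093458) = 0.093187 rad
angle = 0.093187 * 180/pi = 5.34 degrees

5.34


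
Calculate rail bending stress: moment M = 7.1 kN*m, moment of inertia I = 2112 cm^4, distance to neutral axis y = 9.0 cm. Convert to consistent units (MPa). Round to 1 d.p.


Convert units:
M = 7.1 kN*m = 7100000 N*mm
y = 9.0 cm = 90 mm
I = 2112 cm^4 = 21120000 mm^4
sigma = 7100000 * 90 / 21120000
sigma = 30.3 MPa

30.3


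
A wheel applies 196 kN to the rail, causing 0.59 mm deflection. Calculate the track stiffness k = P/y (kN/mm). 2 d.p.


Track stiffness k = P / y
k = 196 / 0.59
k = 332.20 kN/mm

332.20


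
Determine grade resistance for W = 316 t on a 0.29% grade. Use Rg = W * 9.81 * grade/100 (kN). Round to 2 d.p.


Rg = W * 9.81 * grade / 100
Rg = 316 * 9.81 * 0.29 / 100
Rg = 3099.96 * 0.0029
Rg = 8.99 kN

8.99


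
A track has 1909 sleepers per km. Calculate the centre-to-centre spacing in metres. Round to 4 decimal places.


Spacing = 1000 m / number of sleepers
Spacing = 1000 / 1909
Spacing = 0.5238 m

0.5238


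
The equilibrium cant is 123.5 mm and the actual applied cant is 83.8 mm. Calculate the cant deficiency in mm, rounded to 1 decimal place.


Cant deficiency = equilibrium cant - actual cant
CD = 123.5 - 83.8
CD = 39.7 mm

39.7


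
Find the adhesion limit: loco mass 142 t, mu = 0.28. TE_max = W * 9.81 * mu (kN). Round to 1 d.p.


TE_max = W * g * mu
TE_max = 142 * 9.81 * 0.28
TE_max = 1393.02 * 0.28
TE_max = 390.0 kN

390.0


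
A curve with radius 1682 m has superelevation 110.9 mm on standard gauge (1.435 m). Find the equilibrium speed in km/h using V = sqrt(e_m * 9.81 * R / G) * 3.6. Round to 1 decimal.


Convert cant: e = 110.9 mm = 0.1109 m
V_ms = sqrt(0.1109 * 9.81 * 1682 / 1.435)
V_ms = sqrt(1275.189253) = 35.7098 m/s
V = 35.7098 * 3.6 = 128.6 km/h

128.6


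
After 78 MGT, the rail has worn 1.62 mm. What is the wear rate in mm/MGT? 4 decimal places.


Wear rate = total wear / cumulative tonnage
Rate = 1.62 / 78
Rate = 0.0208 mm/MGT

0.0208


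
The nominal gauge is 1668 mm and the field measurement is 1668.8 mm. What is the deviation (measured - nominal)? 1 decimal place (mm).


Deviation = measured - nominal
Deviation = 1668.8 - 1668
Deviation = 0.8 mm

0.8


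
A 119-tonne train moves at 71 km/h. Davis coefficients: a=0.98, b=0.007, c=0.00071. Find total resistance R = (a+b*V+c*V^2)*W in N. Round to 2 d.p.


b*V = 0.007 * 71 = 0.497
c*V^2 = 0.00071 * 5041 = 3.57911
R_per_t = 0.98 + 0.497 + 3.57911 = 5.05611 N/t
R_total = 5.05611 * 119 = 601.68 N

601.68


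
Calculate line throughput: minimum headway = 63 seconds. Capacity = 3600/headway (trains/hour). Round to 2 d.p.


Capacity = 3600 / headway
Capacity = 3600 / 63
Capacity = 57.14 trains/hour

57.14


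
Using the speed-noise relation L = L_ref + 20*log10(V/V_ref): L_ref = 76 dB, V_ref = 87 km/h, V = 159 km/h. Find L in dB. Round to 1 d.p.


V/V_ref = 159 / 87 = 1.827586
log10(1.827586) = 0.261878
20 * 0.261878 = 5.2376
L = 76 + 5.2376 = 81.2 dB

81.2


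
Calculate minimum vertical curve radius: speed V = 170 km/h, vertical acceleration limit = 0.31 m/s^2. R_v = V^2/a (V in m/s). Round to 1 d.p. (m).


Convert speed: V = 170 / 3.6 = 47.2222 m/s
V^2 = 2229.9383 m^2/s^2
R_v = 2229.9383 / 0.31
R_v = 7193.3 m

7193.3


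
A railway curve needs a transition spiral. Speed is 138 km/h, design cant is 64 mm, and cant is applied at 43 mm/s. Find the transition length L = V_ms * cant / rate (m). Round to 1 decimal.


Convert speed: V = 138 / 3.6 = 38.3333 m/s
L = 38.3333 * 64 / 43
L = 2453.3333 / 43
L = 57.1 m

57.1


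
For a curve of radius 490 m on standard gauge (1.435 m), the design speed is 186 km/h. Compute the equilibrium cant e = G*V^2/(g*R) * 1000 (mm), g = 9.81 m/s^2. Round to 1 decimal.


Convert speed: V = 186 / 3.6 = 51.6667 m/s
Apply formula: e = 1.435 * 51.6667^2 / (9.81 * 490)
e = 1.435 * 2669.4444 / 4806.9
e = 0.796907 m = 796.9 mm

796.9


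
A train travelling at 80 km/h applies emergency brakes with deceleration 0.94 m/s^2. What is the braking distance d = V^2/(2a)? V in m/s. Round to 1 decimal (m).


Convert speed: V = 80 / 3.6 = 22.2222 m/s
V^2 = 493.8272
d = 493.8272 / (2 * 0.94)
d = 493.8272 / 1.88
d = 262.7 m

262.7


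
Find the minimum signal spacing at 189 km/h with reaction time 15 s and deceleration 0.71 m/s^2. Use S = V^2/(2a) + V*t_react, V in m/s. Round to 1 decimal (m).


V = 189 / 3.6 = 52.5 m/s
Braking distance = 52.5^2 / (2*0.71) = 1941.0211 m
Sighting distance = 52.5 * 15 = 787.5 m
S = 1941.0211 + 787.5 = 2728.5 m

2728.5


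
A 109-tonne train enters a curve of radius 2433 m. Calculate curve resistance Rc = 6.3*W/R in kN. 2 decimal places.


Rc = 6.3 * W / R
Rc = 6.3 * 109 / 2433
Rc = 686.7 / 2433
Rc = 0.28 kN

0.28


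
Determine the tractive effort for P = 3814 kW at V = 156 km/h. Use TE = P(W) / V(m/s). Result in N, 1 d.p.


Convert: P = 3814 kW = 3814000 W
V = 156 / 3.6 = 43.3333 m/s
TE = 3814000 / 43.3333
TE = 88015.4 N

88015.4


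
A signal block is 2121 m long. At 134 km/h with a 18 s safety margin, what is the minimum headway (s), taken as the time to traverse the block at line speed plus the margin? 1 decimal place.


V = 134 / 3.6 = 37.2222 m/s
Block traversal time = 2121 / 37.2222 = 56.9821 s
Headway = 56.9821 + 18
Headway = 75.0 s

75.0


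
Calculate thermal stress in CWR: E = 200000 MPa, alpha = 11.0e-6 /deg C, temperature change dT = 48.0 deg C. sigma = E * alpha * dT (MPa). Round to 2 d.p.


sigma = E * alpha * dT
sigma = 200000 * 11.0e-6 * 48.0
sigma = 2.2 * 48.0
sigma = 105.60 MPa

105.60


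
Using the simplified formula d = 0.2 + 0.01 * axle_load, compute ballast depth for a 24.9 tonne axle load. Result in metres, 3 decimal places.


d = 0.2 + 0.01 * 24.9
d = 0.2 + 0.249
d = 0.449 m

0.449


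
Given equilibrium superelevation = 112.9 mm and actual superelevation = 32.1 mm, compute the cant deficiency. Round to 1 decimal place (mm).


Cant deficiency = equilibrium cant - actual cant
CD = 112.9 - 32.1
CD = 80.8 mm

80.8


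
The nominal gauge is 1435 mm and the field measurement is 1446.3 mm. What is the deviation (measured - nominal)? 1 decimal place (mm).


Deviation = measured - nominal
Deviation = 1446.3 - 1435
Deviation = 11.3 mm

11.3


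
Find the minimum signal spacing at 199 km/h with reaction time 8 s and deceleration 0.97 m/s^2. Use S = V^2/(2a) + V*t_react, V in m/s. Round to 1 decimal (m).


V = 199 / 3.6 = 55.2778 m/s
Braking distance = 55.2778^2 / (2*0.97) = 1575.0684 m
Sighting distance = 55.2778 * 8 = 442.2222 m
S = 1575.0684 + 442.2222 = 2017.3 m

2017.3


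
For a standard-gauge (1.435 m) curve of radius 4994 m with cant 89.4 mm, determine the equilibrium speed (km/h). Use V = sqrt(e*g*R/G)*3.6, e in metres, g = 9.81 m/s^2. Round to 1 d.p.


Convert cant: e = 89.4 mm = 0.0894 m
V_ms = sqrt(0.0894 * 9.81 * 4994 / 1.435)
V_ms = sqrt(3052.130952) = 55.2461 m/s
V = 55.2461 * 3.6 = 198.9 km/h

198.9


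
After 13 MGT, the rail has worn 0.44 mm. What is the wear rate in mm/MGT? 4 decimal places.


Wear rate = total wear / cumulative tonnage
Rate = 0.44 / 13
Rate = 0.0338 mm/MGT

0.0338


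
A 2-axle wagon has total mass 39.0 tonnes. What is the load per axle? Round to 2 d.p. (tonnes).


Load per axle = total weight / number of axles
Load = 39.0 / 2
Load = 19.50 tonnes

19.50


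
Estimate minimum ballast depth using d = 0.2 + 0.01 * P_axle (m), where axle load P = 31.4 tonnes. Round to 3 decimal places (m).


d = 0.2 + 0.01 * 31.4
d = 0.2 + 0.314
d = 0.514 m

0.514


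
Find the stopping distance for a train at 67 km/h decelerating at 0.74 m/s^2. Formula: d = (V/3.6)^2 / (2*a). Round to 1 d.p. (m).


Convert speed: V = 67 / 3.6 = 18.6111 m/s
V^2 = 346.3735
d = 346.3735 / (2 * 0.74)
d = 346.3735 / 1.48
d = 234.0 m

234.0


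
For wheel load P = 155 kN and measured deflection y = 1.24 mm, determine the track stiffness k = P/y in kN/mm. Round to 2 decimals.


Track stiffness k = P / y
k = 155 / 1.24
k = 125.00 kN/mm

125.00


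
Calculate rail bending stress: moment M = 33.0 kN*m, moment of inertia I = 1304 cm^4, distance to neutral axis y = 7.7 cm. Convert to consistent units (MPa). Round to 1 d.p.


Convert units:
M = 33.0 kN*m = 33000000 N*mm
y = 7.7 cm = 77 mm
I = 1304 cm^4 = 13040000 mm^4
sigma = 33000000 * 77 / 13040000
sigma = 194.9 MPa

194.9


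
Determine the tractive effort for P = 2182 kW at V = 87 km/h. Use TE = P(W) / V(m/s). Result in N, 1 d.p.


Convert: P = 2182 kW = 2182000 W
V = 87 / 3.6 = 24.1667 m/s
TE = 2182000 / 24.1667
TE = 90289.7 N

90289.7


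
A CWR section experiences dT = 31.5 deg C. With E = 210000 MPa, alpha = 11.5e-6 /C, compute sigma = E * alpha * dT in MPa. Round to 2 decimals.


sigma = E * alpha * dT
sigma = 210000 * 11.5e-6 * 31.5
sigma = 2.415 * 31.5
sigma = 76.07 MPa

76.07


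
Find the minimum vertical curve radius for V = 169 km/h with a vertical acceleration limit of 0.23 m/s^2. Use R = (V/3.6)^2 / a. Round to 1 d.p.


Convert speed: V = 169 / 3.6 = 46.9444 m/s
V^2 = 2203.7809 m^2/s^2
R_v = 2203.7809 / 0.23
R_v = 9581.7 m

9581.7
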